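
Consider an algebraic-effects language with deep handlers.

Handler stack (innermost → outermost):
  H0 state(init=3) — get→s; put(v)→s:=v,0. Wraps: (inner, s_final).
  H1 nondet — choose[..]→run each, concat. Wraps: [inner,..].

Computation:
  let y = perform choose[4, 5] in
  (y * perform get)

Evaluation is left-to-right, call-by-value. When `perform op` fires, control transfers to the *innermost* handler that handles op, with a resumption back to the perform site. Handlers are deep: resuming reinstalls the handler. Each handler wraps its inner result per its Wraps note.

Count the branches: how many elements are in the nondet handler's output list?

Working:
choose[4, 5] @ H1
  branch[0] choose=4:
    get @ H0 ⇒ 3
    H0 returns (12, 3)
    H1 returns [(12, 3)]
  branch[1] choose=5:
    get @ H0 ⇒ 3
    H0 returns (15, 3)
    H1 returns [(15, 3)]
= [(12, 3), (15, 3)]

Answer: 2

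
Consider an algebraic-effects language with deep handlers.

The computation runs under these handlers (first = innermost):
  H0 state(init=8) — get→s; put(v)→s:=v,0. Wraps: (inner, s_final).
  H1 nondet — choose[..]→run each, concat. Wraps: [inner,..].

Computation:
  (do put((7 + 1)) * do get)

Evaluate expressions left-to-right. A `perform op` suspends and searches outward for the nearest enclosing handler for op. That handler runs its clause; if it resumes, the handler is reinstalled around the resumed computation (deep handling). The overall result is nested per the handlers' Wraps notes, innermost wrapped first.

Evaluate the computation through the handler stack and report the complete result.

Answer: [(0, 8)]

Working:
put(8) @ H0 ⇒ s:=8
get @ H0 ⇒ 8
H0 returns (0, 8)
H1 returns [(0, 8)]
= [(0, 8)]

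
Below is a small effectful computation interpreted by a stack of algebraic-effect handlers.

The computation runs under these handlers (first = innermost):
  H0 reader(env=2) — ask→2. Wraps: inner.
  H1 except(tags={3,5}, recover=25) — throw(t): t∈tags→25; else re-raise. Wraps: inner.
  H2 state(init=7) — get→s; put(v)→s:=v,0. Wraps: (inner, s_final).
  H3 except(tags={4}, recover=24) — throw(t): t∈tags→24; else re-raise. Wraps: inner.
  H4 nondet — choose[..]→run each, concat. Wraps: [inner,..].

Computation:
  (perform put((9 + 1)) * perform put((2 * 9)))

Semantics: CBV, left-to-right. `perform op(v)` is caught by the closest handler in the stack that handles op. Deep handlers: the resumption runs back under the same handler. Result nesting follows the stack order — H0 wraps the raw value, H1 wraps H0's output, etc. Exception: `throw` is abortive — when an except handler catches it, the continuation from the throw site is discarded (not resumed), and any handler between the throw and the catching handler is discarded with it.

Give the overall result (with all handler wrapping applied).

Answer: [(0, 18)]

Evaluation trace:
put(10) @ H2 ⇒ s:=10
put(18) @ H2 ⇒ s:=18
H0 returns 0
H1 returns 0
H2 returns (0, 18)
H3 returns (0, 18)
H4 returns [(0, 18)]
= [(0, 18)]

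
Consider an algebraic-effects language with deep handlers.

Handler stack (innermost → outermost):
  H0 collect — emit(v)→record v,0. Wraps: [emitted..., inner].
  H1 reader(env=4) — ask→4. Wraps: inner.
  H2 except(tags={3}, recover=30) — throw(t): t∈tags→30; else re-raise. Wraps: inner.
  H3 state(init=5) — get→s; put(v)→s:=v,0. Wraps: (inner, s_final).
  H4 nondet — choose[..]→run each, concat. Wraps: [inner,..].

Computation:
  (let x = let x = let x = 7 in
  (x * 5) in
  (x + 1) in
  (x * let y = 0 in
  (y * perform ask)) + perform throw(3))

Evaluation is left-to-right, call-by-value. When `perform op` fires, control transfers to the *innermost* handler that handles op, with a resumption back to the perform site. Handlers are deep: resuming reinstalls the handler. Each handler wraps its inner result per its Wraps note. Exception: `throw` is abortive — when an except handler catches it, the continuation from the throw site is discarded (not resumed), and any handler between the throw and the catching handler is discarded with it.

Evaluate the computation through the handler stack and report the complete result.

Working:
ask @ H1 ⇒ 4
throw(3) @ H2 caught ⇒ 30
H3 returns (30, 5)
H4 returns [(30, 5)]
= [(30, 5)]

Answer: [(30, 5)]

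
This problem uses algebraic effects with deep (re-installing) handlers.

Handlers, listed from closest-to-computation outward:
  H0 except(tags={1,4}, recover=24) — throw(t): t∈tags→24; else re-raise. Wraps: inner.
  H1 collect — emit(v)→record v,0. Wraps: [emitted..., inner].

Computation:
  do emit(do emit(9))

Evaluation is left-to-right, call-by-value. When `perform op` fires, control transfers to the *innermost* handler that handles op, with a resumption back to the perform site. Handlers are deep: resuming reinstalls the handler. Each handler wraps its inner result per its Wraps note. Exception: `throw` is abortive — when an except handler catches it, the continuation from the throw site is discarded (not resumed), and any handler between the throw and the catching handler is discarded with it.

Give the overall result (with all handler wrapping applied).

Step-by-step:
emit(9) @ H1 ⇒ out+=9
emit(0) @ H1 ⇒ out+=0
H0 returns 0
H1 returns [9, 0, 0]
= [9, 0, 0]

Answer: [9, 0, 0]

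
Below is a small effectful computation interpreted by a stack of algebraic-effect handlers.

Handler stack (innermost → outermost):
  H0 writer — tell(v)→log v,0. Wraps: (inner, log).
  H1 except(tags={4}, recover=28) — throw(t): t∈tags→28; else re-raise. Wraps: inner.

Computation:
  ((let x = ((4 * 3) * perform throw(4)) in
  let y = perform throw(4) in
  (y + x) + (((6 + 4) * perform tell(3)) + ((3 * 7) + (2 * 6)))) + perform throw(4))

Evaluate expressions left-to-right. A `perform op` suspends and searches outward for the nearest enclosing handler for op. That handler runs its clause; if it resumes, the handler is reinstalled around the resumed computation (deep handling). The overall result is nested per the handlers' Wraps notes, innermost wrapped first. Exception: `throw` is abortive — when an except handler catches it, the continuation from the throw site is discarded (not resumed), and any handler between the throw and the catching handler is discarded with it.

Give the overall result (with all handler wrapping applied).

Answer: 28

Step-by-step:
throw(4) @ H1 caught ⇒ 28
= 28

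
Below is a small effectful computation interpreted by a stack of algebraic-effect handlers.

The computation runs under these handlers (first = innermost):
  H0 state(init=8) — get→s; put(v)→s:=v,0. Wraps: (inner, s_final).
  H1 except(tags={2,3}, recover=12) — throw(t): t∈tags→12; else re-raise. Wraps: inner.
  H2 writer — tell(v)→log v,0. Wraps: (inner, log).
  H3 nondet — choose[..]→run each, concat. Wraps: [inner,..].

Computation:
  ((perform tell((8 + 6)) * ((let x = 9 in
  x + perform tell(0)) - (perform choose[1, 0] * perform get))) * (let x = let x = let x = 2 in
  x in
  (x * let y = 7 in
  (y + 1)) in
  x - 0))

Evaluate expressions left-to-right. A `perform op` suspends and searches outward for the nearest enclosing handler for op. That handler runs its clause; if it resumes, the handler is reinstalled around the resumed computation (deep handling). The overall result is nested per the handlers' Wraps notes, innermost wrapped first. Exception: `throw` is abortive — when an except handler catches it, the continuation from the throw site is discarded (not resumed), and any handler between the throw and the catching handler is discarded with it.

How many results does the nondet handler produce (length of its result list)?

Working:
tell(14) @ H2 ⇒ log+=14
tell(0) @ H2 ⇒ log+=0
choose[1, 0] @ H3
  branch[0] choose=1:
    get @ H0 ⇒ 8
    H0 returns (0, 8)
    H1 returns (0, 8)
    H2 returns ((0, 8), (14, 0))
    H3 returns [((0, 8), (14, 0))]
  branch[1] choose=0:
    get @ H0 ⇒ 8
    H0 returns (0, 8)
    H1 returns (0, 8)
    H2 returns ((0, 8), (14, 0))
    H3 returns [((0, 8), (14, 0))]
= [((0, 8), (14, 0)), ((0, 8), (14, 0))]

Answer: 2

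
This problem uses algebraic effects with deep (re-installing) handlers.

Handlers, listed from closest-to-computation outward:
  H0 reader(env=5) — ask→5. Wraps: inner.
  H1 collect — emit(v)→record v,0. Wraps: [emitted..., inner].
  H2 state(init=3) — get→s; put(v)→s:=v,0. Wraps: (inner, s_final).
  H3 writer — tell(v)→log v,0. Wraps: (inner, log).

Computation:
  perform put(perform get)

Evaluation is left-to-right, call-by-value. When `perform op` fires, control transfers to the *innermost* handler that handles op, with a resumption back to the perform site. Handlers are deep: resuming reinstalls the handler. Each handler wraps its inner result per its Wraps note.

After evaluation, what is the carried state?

Evaluation trace:
get @ H2 ⇒ 3
put(3) @ H2 ⇒ s:=3
H0 returns 0
H1 returns [0]
H2 returns ([0], 3)
H3 returns (([0], 3), ())
= (([0], 3), ())

Answer: 3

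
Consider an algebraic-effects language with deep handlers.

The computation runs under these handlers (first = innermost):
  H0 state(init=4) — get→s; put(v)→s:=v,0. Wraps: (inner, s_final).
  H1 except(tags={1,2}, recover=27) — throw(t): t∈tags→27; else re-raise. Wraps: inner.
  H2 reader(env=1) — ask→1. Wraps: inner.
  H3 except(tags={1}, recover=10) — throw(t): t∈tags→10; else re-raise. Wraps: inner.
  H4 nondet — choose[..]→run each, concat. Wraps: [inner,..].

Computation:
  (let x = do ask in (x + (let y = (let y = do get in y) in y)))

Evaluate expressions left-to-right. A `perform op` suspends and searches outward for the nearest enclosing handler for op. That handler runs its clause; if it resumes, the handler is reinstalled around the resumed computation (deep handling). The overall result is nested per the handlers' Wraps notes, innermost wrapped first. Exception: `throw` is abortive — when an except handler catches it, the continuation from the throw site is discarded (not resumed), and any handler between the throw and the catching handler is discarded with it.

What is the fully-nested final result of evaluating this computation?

Answer: [(5, 4)]

Evaluation trace:
ask @ H2 ⇒ 1
get @ H0 ⇒ 4
H0 returns (5, 4)
H1 returns (5, 4)
H2 returns (5, 4)
H3 returns (5, 4)
H4 returns [(5, 4)]
= [(5, 4)]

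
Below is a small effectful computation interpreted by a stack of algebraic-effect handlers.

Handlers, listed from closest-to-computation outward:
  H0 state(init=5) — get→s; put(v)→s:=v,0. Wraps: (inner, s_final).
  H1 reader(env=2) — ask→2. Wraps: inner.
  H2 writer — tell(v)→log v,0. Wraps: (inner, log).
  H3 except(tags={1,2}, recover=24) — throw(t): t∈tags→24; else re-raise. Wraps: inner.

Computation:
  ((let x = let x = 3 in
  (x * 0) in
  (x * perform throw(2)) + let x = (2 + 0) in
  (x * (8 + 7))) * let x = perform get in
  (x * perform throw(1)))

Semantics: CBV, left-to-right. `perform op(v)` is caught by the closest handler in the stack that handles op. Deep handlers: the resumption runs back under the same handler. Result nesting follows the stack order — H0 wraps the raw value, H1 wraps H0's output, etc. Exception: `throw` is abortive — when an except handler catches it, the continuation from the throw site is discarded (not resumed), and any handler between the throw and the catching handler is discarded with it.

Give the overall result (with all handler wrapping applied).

Answer: 24

Working:
throw(2) @ H3 caught ⇒ 24
= 24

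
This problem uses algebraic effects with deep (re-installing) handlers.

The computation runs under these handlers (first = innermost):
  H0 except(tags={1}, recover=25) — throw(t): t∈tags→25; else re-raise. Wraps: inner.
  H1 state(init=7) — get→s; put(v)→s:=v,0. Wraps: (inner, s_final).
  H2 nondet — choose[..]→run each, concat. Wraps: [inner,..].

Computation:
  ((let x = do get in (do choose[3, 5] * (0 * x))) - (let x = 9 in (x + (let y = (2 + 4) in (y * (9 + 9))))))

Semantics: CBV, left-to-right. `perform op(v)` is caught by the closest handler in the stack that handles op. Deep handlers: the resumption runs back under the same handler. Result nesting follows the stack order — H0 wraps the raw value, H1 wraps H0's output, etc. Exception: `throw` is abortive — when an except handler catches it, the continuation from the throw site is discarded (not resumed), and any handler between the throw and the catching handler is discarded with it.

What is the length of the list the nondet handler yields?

Step-by-step:
get @ H1 ⇒ 7
choose[3, 5] @ H2
  branch[0] choose=3:
    H0 returns -117
    H1 returns (-117, 7)
    H2 returns [(-117, 7)]
  branch[1] choose=5:
    H0 returns -117
    H1 returns (-117, 7)
    H2 returns [(-117, 7)]
= [(-117, 7), (-117, 7)]

Answer: 2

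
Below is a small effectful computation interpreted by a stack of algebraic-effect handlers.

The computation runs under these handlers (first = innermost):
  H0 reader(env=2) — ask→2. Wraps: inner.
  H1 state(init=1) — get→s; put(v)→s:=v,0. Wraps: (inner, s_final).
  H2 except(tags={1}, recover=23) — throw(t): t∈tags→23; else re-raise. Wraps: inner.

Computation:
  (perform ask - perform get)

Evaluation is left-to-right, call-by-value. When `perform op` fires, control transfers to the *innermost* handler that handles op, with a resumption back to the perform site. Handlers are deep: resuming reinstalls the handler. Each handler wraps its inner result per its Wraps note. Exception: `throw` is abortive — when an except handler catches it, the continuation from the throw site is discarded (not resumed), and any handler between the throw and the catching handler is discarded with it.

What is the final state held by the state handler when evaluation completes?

Step-by-step:
ask @ H0 ⇒ 2
get @ H1 ⇒ 1
H0 returns 1
H1 returns (1, 1)
H2 returns (1, 1)
= (1, 1)

Answer: 1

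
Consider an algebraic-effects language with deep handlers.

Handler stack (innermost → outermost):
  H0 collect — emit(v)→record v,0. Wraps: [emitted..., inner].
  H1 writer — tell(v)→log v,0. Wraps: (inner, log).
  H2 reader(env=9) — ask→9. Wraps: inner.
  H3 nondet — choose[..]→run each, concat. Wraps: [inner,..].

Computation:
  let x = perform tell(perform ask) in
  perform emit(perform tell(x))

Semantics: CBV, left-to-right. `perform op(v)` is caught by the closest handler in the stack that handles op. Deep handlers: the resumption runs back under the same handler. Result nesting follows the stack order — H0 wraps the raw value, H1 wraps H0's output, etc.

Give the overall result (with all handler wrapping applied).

Answer: [([0, 0], (9, 0))]

Working:
ask @ H2 ⇒ 9
tell(9) @ H1 ⇒ log+=9
tell(0) @ H1 ⇒ log+=0
emit(0) @ H0 ⇒ out+=0
H0 returns [0, 0]
H1 returns ([0, 0], (9, 0))
H2 returns ([0, 0], (9, 0))
H3 returns [([0, 0], (9, 0))]
= [([0, 0], (9, 0))]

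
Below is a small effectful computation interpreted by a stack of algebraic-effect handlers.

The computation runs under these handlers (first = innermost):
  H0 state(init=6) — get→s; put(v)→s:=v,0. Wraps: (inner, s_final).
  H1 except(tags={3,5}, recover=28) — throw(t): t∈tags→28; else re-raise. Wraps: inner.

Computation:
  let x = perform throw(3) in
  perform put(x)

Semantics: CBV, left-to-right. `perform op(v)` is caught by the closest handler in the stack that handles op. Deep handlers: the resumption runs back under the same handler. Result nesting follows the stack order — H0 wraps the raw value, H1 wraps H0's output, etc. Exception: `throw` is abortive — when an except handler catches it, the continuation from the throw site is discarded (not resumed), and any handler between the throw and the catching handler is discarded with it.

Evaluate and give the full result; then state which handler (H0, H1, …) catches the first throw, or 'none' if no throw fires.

Working:
throw(3) @ H1 caught ⇒ 28
= 28

Answer: 28 ; first throw caught by: H1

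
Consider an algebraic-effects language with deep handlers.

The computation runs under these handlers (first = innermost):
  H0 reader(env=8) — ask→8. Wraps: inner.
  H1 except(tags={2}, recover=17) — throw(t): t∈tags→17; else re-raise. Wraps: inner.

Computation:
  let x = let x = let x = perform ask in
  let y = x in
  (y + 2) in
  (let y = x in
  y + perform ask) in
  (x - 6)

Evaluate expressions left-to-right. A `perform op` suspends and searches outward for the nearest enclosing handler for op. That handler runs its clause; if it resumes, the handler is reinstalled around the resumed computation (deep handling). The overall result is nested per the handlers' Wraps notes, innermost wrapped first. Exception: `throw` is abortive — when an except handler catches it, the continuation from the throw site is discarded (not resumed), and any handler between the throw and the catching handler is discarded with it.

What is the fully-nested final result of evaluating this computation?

Answer: 12

Working:
ask @ H0 ⇒ 8
ask @ H0 ⇒ 8
H0 returns 12
H1 returns 12
= 12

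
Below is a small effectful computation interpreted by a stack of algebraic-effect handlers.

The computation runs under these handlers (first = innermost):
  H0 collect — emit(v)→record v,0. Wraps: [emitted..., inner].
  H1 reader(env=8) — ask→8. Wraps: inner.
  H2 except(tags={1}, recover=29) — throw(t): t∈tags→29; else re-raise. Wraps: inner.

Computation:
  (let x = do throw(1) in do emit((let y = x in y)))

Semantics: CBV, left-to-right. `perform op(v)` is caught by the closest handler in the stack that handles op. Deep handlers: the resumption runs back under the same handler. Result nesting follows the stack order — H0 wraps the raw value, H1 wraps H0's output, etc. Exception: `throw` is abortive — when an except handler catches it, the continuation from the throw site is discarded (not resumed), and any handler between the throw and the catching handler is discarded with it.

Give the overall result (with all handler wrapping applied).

Working:
throw(1) @ H2 caught ⇒ 29
= 29

Answer: 29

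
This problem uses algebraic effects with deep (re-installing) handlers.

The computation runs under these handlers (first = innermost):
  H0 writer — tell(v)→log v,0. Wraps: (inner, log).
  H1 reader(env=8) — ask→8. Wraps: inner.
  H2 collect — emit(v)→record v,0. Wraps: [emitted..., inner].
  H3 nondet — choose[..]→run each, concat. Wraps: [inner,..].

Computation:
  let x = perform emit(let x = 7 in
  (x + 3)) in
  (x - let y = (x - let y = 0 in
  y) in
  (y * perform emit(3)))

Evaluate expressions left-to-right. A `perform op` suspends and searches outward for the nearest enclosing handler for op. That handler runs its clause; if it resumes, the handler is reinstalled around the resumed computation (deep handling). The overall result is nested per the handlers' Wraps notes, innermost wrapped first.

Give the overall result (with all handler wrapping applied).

Answer: [[10, 3, (0, ())]]

Step-by-step:
emit(10) @ H2 ⇒ out+=10
emit(3) @ H2 ⇒ out+=3
H0 returns (0, ())
H1 returns (0, ())
H2 returns [10, 3, (0, ())]
H3 returns [[10, 3, (0, ())]]
= [[10, 3, (0, ())]]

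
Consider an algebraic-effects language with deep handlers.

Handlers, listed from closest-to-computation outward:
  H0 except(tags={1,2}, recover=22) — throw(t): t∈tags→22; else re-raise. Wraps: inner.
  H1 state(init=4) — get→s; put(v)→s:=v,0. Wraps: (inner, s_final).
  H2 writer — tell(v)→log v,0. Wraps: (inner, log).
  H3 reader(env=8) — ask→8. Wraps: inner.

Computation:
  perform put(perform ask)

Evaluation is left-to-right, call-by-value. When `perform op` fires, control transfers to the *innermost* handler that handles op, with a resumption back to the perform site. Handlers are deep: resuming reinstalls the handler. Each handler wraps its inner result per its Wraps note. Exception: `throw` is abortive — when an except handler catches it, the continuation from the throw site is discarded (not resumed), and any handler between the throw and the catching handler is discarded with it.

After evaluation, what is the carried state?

Answer: 8

Working:
ask @ H3 ⇒ 8
put(8) @ H1 ⇒ s:=8
H0 returns 0
H1 returns (0, 8)
H2 returns ((0, 8), ())
H3 returns ((0, 8), ())
= ((0, 8), ())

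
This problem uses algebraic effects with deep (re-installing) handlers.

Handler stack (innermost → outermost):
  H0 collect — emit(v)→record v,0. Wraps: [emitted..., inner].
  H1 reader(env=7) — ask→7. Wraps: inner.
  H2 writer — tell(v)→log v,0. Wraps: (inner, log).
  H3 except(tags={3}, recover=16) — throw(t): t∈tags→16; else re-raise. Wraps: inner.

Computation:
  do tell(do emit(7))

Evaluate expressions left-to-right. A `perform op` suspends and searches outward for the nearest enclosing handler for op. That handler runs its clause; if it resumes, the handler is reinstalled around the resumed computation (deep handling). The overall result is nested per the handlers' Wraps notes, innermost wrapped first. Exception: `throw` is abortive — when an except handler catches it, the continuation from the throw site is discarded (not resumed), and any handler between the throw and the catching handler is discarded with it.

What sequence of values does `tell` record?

Working:
emit(7) @ H0 ⇒ out+=7
tell(0) @ H2 ⇒ log+=0
H0 returns [7, 0]
H1 returns [7, 0]
H2 returns ([7, 0], (0))
H3 returns ([7, 0], (0))
= ([7, 0], (0))

Answer: (0)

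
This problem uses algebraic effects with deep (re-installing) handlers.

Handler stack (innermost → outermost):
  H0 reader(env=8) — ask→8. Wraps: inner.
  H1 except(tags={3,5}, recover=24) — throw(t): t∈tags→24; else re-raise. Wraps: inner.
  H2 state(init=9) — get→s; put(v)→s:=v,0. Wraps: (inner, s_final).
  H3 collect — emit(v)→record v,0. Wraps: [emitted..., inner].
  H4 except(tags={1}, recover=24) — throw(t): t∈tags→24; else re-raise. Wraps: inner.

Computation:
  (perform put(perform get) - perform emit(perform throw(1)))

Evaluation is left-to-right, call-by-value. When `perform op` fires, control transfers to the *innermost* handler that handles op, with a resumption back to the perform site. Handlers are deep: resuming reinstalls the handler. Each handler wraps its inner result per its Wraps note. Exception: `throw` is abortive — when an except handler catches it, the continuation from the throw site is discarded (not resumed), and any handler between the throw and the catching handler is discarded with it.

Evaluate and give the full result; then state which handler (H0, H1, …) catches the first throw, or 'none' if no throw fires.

Evaluation trace:
get @ H2 ⇒ 9
put(9) @ H2 ⇒ s:=9
throw(1) @ H1 re-raised
throw(1) @ H4 caught ⇒ 24
= 24

Answer: 24 ; first throw caught by: H4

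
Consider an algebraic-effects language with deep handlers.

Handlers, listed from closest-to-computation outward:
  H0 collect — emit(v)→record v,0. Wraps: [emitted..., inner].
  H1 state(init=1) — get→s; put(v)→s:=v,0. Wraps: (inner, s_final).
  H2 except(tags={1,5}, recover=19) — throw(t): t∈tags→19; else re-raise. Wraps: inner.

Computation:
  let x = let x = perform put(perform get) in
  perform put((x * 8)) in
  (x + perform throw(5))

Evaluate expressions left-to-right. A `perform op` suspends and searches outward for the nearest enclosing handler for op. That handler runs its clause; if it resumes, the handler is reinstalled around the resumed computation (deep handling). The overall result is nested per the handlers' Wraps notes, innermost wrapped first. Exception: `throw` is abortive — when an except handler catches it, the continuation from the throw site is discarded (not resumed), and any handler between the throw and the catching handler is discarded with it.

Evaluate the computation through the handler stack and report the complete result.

Answer: 19

Step-by-step:
get @ H1 ⇒ 1
put(1) @ H1 ⇒ s:=1
put(0) @ H1 ⇒ s:=0
throw(5) @ H2 caught ⇒ 19
= 19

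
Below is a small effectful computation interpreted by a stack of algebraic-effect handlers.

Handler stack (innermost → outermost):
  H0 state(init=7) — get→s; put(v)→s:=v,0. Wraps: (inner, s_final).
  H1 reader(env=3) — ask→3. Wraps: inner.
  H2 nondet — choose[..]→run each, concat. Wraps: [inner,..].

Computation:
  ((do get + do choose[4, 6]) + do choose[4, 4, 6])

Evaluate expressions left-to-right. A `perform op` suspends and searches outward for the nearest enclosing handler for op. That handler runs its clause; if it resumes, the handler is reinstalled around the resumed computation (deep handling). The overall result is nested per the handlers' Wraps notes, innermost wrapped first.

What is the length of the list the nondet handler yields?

Working:
get @ H0 ⇒ 7
choose[4, 6] @ H2
  branch[0] choose=4:
    choose[4, 4, 6] @ H2
      branch[0] choose=4:
        H0 returns (15, 7)
        H1 returns (15, 7)
        H2 returns [(15, 7)]
      branch[1] choose=4:
        H0 returns (15, 7)
        H1 returns (15, 7)
        H2 returns [(15, 7)]
      branch[2] choose=6:
        H0 returns (17, 7)
        H1 returns (17, 7)
        H2 returns [(17, 7)]
  branch[1] choose=6:
    choose[4, 4, 6] @ H2
      branch[0] choose=4:
        H0 returns (17, 7)
        H1 returns (17, 7)
        H2 returns [(17, 7)]
      branch[1] choose=4:
        H0 returns (17, 7)
        H1 returns (17, 7)
        H2 returns [(17, 7)]
      branch[2] choose=6:
        H0 returns (19, 7)
        H1 returns (19, 7)
        H2 returns [(19, 7)]
= [(15, 7), (15, 7), (17, 7), (17, 7), (17, 7), (19, 7)]

Answer: 6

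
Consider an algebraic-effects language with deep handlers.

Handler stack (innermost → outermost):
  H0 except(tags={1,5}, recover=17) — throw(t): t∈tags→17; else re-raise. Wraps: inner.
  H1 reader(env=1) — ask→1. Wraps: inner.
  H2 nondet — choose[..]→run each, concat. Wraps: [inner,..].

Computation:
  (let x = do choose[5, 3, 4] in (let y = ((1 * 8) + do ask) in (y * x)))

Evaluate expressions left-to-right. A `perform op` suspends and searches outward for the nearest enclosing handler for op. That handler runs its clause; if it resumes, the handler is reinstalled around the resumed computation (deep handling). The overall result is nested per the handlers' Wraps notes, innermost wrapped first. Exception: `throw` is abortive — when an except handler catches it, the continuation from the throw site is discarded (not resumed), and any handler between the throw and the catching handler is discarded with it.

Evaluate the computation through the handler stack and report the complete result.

Answer: [45, 27, 36]

Evaluation trace:
choose[5, 3, 4] @ H2
  branch[0] choose=5:
    ask @ H1 ⇒ 1
    H0 returns 45
    H1 returns 45
    H2 returns [45]
  branch[1] choose=3:
    ask @ H1 ⇒ 1
    H0 returns 27
    H1 returns 27
    H2 returns [27]
  branch[2] choose=4:
    ask @ H1 ⇒ 1
    H0 returns 36
    H1 returns 36
    H2 returns [36]
= [45, 27, 36]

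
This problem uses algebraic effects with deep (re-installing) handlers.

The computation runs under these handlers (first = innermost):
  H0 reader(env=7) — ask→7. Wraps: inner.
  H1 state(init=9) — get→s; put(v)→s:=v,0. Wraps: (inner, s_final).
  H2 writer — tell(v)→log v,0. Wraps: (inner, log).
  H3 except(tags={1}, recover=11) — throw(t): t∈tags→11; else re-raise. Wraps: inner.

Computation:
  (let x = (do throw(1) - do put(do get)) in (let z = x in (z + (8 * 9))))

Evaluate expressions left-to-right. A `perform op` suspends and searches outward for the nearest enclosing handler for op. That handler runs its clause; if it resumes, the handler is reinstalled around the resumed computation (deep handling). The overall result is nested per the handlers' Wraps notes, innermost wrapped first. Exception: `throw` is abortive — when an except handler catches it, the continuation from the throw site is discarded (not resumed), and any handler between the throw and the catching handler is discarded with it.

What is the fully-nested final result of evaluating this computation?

Working:
throw(1) @ H3 caught ⇒ 11
= 11

Answer: 11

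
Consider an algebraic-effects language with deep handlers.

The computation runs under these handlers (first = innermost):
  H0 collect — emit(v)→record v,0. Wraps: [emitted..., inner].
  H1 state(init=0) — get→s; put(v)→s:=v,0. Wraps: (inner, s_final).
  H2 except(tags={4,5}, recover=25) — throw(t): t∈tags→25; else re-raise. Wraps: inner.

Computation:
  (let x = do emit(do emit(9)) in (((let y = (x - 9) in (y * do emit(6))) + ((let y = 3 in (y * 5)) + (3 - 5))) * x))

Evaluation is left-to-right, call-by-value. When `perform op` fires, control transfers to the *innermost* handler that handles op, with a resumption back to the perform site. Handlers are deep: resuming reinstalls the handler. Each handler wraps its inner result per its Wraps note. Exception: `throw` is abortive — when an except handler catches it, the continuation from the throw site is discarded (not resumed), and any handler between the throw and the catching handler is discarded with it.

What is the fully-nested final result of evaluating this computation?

Evaluation trace:
emit(9) @ H0 ⇒ out+=9
emit(0) @ H0 ⇒ out+=0
emit(6) @ H0 ⇒ out+=6
H0 returns [9, 0, 6, 0]
H1 returns ([9, 0, 6, 0], 0)
H2 returns ([9, 0, 6, 0], 0)
= ([9, 0, 6, 0], 0)

Answer: ([9, 0, 6, 0], 0)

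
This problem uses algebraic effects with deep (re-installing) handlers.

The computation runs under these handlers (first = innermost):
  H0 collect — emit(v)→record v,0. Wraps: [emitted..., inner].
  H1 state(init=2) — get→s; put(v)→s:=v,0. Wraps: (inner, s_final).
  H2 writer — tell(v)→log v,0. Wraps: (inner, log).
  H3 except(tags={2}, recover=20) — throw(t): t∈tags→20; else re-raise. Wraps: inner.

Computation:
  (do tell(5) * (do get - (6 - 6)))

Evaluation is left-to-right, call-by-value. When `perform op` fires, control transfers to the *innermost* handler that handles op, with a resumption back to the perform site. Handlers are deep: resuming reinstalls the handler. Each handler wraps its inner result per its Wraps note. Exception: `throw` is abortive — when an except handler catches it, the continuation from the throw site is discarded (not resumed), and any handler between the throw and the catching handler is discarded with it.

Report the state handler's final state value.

Answer: 2

Working:
tell(5) @ H2 ⇒ log+=5
get @ H1 ⇒ 2
H0 returns [0]
H1 returns ([0], 2)
H2 returns (([0], 2), (5))
H3 returns (([0], 2), (5))
= (([0], 2), (5))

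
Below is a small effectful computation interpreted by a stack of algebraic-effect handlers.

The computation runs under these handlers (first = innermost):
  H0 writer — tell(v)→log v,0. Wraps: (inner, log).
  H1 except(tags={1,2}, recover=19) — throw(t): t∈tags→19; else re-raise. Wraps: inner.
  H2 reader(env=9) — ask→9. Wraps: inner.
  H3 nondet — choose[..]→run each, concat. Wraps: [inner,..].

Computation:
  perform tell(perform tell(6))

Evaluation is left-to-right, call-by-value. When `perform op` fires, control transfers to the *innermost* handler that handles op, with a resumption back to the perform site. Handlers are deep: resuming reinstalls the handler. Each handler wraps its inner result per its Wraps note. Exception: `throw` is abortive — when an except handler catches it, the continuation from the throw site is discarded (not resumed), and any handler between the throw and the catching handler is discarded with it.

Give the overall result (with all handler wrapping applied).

Evaluation trace:
tell(6) @ H0 ⇒ log+=6
tell(0) @ H0 ⇒ log+=0
H0 returns (0, (6, 0))
H1 returns (0, (6, 0))
H2 returns (0, (6, 0))
H3 returns [(0, (6, 0))]
= [(0, (6, 0))]

Answer: [(0, (6, 0))]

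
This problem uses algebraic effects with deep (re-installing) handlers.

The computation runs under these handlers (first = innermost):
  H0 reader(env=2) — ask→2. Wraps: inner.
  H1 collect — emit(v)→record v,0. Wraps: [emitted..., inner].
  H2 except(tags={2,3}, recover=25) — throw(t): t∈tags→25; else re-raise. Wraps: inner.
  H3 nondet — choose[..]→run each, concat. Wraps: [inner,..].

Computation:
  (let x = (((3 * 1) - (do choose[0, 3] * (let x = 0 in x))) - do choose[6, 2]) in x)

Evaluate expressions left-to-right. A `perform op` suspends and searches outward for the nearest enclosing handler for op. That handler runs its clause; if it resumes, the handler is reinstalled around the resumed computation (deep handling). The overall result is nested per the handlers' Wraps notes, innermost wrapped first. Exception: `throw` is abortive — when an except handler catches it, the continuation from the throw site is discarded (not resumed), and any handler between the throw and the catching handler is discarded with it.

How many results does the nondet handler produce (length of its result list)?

Step-by-step:
choose[0, 3] @ H3
  branch[0] choose=0:
    choose[6, 2] @ H3
      branch[0] choose=6:
        H0 returns -3
        H1 returns [-3]
        H2 returns [-3]
        H3 returns [[-3]]
      branch[1] choose=2:
        H0 returns 1
        H1 returns [1]
        H2 returns [1]
        H3 returns [[1]]
  branch[1] choose=3:
    choose[6, 2] @ H3
      branch[0] choose=6:
        H0 returns -3
        H1 returns [-3]
        H2 returns [-3]
        H3 returns [[-3]]
      branch[1] choose=2:
        H0 returns 1
        H1 returns [1]
        H2 returns [1]
        H3 returns [[1]]
= [[-3], [1], [-3], [1]]

Answer: 4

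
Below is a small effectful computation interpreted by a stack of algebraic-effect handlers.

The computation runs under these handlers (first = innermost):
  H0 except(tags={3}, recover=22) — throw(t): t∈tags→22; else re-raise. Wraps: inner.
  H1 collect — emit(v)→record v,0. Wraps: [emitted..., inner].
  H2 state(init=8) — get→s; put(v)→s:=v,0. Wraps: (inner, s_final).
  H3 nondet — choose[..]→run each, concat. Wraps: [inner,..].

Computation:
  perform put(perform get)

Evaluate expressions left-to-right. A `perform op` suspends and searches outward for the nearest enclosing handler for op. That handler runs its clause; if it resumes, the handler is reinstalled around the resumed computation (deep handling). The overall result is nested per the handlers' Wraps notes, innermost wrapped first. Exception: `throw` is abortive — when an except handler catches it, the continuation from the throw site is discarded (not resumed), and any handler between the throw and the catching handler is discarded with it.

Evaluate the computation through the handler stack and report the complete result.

Answer: [([0], 8)]

Evaluation trace:
get @ H2 ⇒ 8
put(8) @ H2 ⇒ s:=8
H0 returns 0
H1 returns [0]
H2 returns ([0], 8)
H3 returns [([0], 8)]
= [([0], 8)]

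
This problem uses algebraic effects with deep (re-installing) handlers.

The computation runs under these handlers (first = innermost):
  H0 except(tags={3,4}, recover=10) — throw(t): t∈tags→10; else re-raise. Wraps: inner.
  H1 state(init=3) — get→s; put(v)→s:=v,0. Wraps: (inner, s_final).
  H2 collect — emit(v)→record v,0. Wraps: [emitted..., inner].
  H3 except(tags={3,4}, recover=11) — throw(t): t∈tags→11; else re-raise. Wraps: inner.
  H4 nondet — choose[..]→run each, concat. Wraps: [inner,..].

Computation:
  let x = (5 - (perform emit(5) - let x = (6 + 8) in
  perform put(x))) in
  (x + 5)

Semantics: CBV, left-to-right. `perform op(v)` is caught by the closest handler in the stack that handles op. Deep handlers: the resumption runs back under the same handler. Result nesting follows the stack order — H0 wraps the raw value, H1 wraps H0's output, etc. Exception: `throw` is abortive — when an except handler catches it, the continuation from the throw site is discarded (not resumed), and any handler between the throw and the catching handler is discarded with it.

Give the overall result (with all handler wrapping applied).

Answer: [[5, (10, 14)]]

Evaluation trace:
emit(5) @ H2 ⇒ out+=5
put(14) @ H1 ⇒ s:=14
H0 returns 10
H1 returns (10, 14)
H2 returns [5, (10, 14)]
H3 returns [5, (10, 14)]
H4 returns [[5, (10, 14)]]
= [[5, (10, 14)]]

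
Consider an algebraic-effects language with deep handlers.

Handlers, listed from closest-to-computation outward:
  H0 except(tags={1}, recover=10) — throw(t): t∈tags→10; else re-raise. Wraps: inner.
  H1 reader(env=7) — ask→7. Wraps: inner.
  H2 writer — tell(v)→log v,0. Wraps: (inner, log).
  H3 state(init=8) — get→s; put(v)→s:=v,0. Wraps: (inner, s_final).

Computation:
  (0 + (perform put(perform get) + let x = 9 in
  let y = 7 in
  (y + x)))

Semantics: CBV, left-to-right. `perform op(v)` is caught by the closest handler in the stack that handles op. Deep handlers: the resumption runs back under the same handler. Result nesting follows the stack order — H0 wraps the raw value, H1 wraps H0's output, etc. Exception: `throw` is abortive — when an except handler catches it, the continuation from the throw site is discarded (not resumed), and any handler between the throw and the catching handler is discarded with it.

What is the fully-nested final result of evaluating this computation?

Working:
get @ H3 ⇒ 8
put(8) @ H3 ⇒ s:=8
H0 returns 16
H1 returns 16
H2 returns (16, ())
H3 returns ((16, ()), 8)
= ((16, ()), 8)

Answer: ((16, ()), 8)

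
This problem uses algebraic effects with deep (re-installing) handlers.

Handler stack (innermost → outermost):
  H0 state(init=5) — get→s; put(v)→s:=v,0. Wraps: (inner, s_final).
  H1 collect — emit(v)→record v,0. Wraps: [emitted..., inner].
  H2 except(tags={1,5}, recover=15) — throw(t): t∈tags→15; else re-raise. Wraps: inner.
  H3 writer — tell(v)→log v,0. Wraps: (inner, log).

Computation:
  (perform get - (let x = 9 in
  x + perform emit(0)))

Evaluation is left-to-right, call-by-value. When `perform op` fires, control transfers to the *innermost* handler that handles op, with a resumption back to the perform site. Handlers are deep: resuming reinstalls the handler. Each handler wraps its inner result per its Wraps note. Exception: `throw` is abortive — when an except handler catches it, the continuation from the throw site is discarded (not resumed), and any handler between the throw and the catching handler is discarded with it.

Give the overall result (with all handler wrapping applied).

Working:
get @ H0 ⇒ 5
emit(0) @ H1 ⇒ out+=0
H0 returns (-4, 5)
H1 returns [0, (-4, 5)]
H2 returns [0, (-4, 5)]
H3 returns ([0, (-4, 5)], ())
= ([0, (-4, 5)], ())

Answer: ([0, (-4, 5)], ())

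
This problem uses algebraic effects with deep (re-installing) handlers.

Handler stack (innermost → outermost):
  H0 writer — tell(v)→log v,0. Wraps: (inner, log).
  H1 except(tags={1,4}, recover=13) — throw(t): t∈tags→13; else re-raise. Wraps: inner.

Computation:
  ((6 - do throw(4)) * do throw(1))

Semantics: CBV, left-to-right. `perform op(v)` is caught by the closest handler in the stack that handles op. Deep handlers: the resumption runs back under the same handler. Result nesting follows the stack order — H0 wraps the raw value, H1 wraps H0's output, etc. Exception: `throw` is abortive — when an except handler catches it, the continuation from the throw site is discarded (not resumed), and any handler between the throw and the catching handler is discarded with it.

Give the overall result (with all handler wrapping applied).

Step-by-step:
throw(4) @ H1 caught ⇒ 13
= 13

Answer: 13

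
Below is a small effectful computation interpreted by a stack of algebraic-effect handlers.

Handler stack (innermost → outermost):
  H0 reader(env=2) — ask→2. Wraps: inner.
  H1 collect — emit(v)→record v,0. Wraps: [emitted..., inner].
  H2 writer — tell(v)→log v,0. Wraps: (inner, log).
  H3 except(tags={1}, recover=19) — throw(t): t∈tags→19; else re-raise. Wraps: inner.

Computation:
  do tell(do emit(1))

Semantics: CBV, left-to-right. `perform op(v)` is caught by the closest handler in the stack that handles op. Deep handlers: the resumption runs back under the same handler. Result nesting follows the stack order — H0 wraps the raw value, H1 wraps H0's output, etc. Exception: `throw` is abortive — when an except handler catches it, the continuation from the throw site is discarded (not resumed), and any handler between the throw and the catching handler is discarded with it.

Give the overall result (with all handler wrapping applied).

Step-by-step:
emit(1) @ H1 ⇒ out+=1
tell(0) @ H2 ⇒ log+=0
H0 returns 0
H1 returns [1, 0]
H2 returns ([1, 0], (0))
H3 returns ([1, 0], (0))
= ([1, 0], (0))

Answer: ([1, 0], (0))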